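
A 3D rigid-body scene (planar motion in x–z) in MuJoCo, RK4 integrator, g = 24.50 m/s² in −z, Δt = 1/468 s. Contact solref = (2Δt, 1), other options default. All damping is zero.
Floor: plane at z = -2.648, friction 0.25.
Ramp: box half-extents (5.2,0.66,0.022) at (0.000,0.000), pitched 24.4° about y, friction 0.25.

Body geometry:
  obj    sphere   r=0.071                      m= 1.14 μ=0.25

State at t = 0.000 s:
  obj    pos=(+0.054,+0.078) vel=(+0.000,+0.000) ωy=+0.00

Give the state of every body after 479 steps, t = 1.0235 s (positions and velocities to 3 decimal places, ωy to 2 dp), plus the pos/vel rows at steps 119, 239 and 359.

State at t = 1.0235 s:
  obj    pos=(+3.502,-1.487) vel=(+6.738,-3.057) ωy=+104.21

Key-timestep trajectory:
   step    t(s)  obj.x    obj.z    obj.vx   obj.vz 
    119  0.2543   +0.267  -0.019  +1.674  -0.759
    239  0.5107   +0.913  -0.312  +3.362  -1.525
    359  0.7671   +1.991  -0.801  +5.050  -2.291


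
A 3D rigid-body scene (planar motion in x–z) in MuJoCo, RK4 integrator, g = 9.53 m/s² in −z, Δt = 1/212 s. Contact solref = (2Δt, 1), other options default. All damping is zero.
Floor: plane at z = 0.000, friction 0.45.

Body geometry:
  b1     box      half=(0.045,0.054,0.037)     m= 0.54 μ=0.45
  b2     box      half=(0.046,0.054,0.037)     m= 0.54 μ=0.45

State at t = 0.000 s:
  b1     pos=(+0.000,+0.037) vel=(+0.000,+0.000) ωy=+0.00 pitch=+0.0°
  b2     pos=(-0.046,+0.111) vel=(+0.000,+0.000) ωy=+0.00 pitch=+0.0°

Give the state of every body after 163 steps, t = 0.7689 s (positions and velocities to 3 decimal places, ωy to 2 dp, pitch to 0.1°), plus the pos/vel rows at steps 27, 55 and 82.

State at t = 0.7689 s:
  b1     pos=(+0.000,+0.037) vel=(+0.000,+0.000) ωy=+0.00 pitch=+0.0°
  b2     pos=(-0.094,+0.046) vel=(+0.000,+0.000) ωy=+0.00 pitch=-90.0°

Key-timestep trajectory:
   step    t(s)  b1.x    b1.z    b1.vx   b1.vz   b2.x    b2.z    b2.vx   b2.vz 
     27  0.1274   +0.000  +0.037  +0.000  +0.000   -0.047  +0.111  -0.025  -0.002
     55  0.2594   +0.000  +0.037  +0.000  +0.000   -0.056  +0.109  -0.120  -0.041
     82  0.3868   +0.000  +0.037  +0.000  +0.000   -0.082  +0.083  -0.274  -0.589


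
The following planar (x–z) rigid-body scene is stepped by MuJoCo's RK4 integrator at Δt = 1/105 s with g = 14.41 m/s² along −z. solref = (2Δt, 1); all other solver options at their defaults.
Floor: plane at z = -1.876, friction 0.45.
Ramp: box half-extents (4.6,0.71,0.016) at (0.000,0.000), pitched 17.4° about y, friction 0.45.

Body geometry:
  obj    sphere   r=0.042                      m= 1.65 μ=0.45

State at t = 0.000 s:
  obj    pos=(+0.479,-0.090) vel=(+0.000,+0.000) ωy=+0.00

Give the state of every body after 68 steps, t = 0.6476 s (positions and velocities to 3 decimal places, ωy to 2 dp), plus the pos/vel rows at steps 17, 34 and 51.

State at t = 0.6476 s:
  obj    pos=(+1.095,-0.282) vel=(+1.901,-0.596) ωy=+47.45

Key-timestep trajectory:
   step    t(s)  obj.x    obj.z    obj.vx   obj.vz 
     17  0.1619   +0.518  -0.102  +0.476  -0.149
     34  0.3238   +0.633  -0.138  +0.951  -0.298
     51  0.4857   +0.826  -0.198  +1.426  -0.447


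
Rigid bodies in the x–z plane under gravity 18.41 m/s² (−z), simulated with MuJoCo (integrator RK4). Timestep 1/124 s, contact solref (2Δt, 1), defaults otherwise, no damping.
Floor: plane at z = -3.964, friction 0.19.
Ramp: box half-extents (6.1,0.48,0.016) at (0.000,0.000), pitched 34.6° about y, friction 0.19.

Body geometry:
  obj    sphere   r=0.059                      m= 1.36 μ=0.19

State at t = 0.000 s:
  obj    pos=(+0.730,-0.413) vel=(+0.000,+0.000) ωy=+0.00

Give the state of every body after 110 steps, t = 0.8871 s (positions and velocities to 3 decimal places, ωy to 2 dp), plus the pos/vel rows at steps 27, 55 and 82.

State at t = 0.8871 s:
  obj    pos=(+3.184,-2.106) vel=(+5.522,-3.839) ωy=+107.79

Key-timestep trajectory:
   step    t(s)  obj.x    obj.z    obj.vx   obj.vz 
     27  0.2177   +0.878  -0.515  +1.359  -0.936
     55  0.4435   +1.344  -0.836  +2.778  -1.883
     82  0.6613   +2.094  -1.354  +4.121  -2.852


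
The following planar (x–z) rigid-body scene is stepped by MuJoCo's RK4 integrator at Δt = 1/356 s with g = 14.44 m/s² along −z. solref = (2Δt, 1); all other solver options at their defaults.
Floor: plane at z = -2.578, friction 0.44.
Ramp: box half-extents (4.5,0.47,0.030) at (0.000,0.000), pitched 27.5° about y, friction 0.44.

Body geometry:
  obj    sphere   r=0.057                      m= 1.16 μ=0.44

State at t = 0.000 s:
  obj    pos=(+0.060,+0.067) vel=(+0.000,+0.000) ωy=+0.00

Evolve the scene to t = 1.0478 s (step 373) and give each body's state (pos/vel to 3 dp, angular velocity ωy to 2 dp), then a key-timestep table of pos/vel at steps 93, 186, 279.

State at t = 1.0478 s:
  obj    pos=(+2.379,-1.140) vel=(+4.426,-2.304) ωy=+87.54

Key-timestep trajectory:
   step    t(s)  obj.x    obj.z    obj.vx   obj.vz 
     93  0.2612   +0.204  -0.008  +1.104  -0.575
    186  0.5225   +0.637  -0.233  +2.207  -1.149
    279  0.7837   +1.357  -0.609  +3.311  -1.724


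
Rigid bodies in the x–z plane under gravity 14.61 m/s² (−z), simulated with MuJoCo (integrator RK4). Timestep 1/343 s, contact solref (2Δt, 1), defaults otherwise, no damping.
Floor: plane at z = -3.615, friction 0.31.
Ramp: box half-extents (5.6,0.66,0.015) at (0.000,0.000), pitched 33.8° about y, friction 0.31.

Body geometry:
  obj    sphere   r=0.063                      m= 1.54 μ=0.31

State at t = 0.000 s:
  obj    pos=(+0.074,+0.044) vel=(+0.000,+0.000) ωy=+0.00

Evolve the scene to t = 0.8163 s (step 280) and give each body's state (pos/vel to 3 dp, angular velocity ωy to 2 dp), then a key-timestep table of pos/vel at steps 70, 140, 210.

State at t = 0.8163 s:
  obj    pos=(+1.682,-1.032) vel=(+3.938,-2.636) ωy=+75.21

Key-timestep trajectory:
   step    t(s)  obj.x    obj.z    obj.vx   obj.vz 
     70  0.2041   +0.175  -0.023  +0.985  -0.659
    140  0.4082   +0.476  -0.225  +1.969  -1.318
    210  0.6122   +0.978  -0.561  +2.954  -1.977


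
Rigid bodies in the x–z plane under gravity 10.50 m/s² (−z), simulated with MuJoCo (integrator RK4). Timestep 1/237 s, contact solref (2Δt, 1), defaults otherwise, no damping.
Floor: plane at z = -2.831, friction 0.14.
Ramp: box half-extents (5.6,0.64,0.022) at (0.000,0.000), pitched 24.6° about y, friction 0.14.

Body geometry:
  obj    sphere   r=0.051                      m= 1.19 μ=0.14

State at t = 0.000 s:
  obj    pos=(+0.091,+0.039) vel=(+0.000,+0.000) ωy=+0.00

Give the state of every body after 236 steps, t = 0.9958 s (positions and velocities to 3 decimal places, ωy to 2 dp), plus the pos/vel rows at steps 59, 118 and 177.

State at t = 0.9958 s:
  obj    pos=(+1.499,-0.606) vel=(+2.827,-1.294) ωy=+60.94

Key-timestep trajectory:
   step    t(s)  obj.x    obj.z    obj.vx   obj.vz 
     59  0.2489   +0.179  -0.002  +0.707  -0.324
    118  0.4979   +0.443  -0.122  +1.414  -0.647
    177  0.7468   +0.883  -0.324  +2.120  -0.971


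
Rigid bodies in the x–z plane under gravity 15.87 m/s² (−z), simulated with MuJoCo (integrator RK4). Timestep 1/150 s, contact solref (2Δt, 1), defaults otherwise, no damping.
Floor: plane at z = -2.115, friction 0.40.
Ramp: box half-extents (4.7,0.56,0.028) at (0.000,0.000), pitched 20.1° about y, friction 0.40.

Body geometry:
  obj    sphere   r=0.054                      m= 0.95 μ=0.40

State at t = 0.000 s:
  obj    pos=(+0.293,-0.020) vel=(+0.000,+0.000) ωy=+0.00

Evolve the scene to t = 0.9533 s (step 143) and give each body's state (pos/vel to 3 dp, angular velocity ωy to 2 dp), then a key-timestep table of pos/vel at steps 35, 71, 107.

State at t = 0.9533 s:
  obj    pos=(+1.956,-0.628) vel=(+3.487,-1.276) ωy=+68.76

Key-timestep trajectory:
   step    t(s)  obj.x    obj.z    obj.vx   obj.vz 
     35  0.2333   +0.393  -0.056  +0.854  -0.312
     71  0.4733   +0.703  -0.170  +1.732  -0.634
    107  0.7133   +1.224  -0.361  +2.610  -0.955


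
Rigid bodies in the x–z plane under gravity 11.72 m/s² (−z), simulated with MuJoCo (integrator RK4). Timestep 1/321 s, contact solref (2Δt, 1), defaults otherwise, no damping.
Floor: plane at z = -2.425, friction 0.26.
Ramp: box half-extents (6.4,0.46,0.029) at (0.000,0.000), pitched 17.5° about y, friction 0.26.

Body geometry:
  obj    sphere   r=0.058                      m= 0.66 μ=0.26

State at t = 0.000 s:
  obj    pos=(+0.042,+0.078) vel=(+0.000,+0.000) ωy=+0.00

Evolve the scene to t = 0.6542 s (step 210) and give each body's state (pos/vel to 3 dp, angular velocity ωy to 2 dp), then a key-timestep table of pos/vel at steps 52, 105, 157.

State at t = 0.6542 s:
  obj    pos=(+0.556,-0.084) vel=(+1.571,-0.495) ωy=+28.39

Key-timestep trajectory:
   step    t(s)  obj.x    obj.z    obj.vx   obj.vz 
     52  0.1620   +0.074  +0.068  +0.389  -0.123
    105  0.3271   +0.170  +0.037  +0.785  -0.248
    157  0.4891   +0.329  -0.013  +1.174  -0.370


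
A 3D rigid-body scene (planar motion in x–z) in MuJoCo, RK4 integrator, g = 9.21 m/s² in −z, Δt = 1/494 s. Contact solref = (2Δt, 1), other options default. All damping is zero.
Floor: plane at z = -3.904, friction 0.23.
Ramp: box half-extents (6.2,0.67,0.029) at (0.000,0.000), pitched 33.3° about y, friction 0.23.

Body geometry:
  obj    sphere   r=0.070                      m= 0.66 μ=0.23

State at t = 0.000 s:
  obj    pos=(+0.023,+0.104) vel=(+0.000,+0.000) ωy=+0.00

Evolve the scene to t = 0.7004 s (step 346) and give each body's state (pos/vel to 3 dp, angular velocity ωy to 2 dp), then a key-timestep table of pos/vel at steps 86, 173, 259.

State at t = 0.7004 s:
  obj    pos=(+0.763,-0.383) vel=(+2.114,-1.389) ωy=+36.13

Key-timestep trajectory:
   step    t(s)  obj.x    obj.z    obj.vx   obj.vz 
     86  0.1741   +0.069  +0.073  +0.526  -0.345
    173  0.3502   +0.208  -0.018  +1.057  -0.695
    259  0.5243   +0.438  -0.169  +1.583  -1.040


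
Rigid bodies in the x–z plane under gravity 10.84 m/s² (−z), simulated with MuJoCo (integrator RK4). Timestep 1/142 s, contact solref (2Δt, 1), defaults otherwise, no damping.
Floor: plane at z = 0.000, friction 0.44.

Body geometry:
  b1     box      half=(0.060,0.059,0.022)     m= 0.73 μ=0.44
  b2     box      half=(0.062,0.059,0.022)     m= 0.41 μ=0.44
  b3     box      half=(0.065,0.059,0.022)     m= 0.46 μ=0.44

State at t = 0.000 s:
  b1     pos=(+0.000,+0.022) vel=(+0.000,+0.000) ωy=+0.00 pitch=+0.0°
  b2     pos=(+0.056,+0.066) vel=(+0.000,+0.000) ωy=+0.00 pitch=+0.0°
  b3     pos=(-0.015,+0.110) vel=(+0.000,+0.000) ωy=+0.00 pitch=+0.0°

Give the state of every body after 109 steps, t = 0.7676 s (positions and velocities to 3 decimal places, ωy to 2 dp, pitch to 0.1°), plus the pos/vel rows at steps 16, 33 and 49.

State at t = 0.7676 s:
  b1     pos=(+0.000,+0.022) vel=(+0.000,+0.000) ωy=+0.00 pitch=+0.0°
  b2     pos=(+0.056,+0.066) vel=(+0.000,+0.000) ωy=+0.00 pitch=+0.0°
  b3     pos=(-0.102,+0.048) vel=(+0.000,+0.000) ωy=+0.00 pitch=-25.7°

Key-timestep trajectory:
   step    t(s)  b1.x    b1.z    b1.vx   b1.vz   b2.x    b2.z    b2.vx   b2.vz   b3.x    b3.z    b3.vx   b3.vz 
     16  0.1127   +0.000  +0.022  +0.000  +0.000   +0.056  +0.066  +0.000  +0.000   -0.022  +0.106  -0.120  -0.093
     33  0.2324   +0.000  +0.022  +0.001  +0.000   +0.056  +0.066  +0.005  -0.003   -0.049  +0.082  -0.399  -0.223
     49  0.3451   +0.000  +0.022  +0.000  +0.000   +0.056  +0.066  +0.000  +0.000   -0.092  +0.054  -0.237  -0.255


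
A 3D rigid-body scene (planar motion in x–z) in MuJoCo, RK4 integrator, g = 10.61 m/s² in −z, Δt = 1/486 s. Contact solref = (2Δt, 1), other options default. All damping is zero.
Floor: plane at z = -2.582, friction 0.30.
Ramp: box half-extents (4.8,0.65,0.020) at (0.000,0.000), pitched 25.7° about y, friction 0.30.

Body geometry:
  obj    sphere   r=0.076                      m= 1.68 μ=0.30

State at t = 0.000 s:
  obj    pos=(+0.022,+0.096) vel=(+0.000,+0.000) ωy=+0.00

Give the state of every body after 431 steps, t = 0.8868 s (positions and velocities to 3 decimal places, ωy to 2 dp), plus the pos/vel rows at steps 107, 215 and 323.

State at t = 0.8868 s:
  obj    pos=(+1.187,-0.465) vel=(+2.626,-1.264) ωy=+38.35

Key-timestep trajectory:
   step    t(s)  obj.x    obj.z    obj.vx   obj.vz 
    107  0.2202   +0.094  +0.061  +0.652  -0.314
    215  0.4424   +0.312  -0.044  +1.310  -0.631
    323  0.6646   +0.676  -0.219  +1.968  -0.947


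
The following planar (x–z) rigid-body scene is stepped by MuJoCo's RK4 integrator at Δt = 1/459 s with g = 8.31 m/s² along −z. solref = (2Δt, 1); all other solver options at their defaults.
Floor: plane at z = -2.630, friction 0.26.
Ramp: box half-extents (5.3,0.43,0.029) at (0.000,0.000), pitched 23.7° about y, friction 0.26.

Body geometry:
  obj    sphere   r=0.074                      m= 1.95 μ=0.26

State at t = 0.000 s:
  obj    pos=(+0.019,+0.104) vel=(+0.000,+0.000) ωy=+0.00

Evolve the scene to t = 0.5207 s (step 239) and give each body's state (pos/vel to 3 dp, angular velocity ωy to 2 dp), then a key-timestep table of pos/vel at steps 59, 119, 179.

State at t = 0.5207 s:
  obj    pos=(+0.315,-0.026) vel=(+1.138,-0.499) ωy=+16.79

Key-timestep trajectory:
   step    t(s)  obj.x    obj.z    obj.vx   obj.vz 
     59  0.1285   +0.037  +0.096  +0.281  -0.123
    119  0.2593   +0.092  +0.072  +0.566  -0.249
    179  0.3900   +0.185  +0.031  +0.852  -0.374


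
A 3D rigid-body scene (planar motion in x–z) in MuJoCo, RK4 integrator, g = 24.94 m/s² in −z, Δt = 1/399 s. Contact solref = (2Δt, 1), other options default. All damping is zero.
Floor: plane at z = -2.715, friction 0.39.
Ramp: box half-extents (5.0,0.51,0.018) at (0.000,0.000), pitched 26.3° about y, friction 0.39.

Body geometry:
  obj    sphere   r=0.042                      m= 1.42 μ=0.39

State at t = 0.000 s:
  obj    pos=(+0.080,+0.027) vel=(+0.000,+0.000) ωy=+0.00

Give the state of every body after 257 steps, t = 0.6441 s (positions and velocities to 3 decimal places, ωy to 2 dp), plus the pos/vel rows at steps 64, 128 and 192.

State at t = 0.6441 s:
  obj    pos=(+1.548,-0.698) vel=(+4.558,-2.253) ωy=+121.03

Key-timestep trajectory:
   step    t(s)  obj.x    obj.z    obj.vx   obj.vz 
     64  0.1604   +0.171  -0.018  +1.135  -0.561
    128  0.3208   +0.444  -0.153  +2.270  -1.122
    192  0.4812   +0.899  -0.378  +3.405  -1.683


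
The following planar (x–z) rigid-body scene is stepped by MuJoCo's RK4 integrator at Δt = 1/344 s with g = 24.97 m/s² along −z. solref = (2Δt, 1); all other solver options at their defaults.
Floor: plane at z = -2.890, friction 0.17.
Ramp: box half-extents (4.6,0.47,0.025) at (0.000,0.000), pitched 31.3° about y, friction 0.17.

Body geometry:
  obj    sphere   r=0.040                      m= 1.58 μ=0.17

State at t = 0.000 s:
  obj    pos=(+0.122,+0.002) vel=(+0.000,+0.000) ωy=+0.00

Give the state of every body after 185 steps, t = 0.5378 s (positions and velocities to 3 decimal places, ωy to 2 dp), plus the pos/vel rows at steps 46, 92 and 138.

State at t = 0.5378 s:
  obj    pos=(+1.278,-0.701) vel=(+4.295,-2.615) ωy=+121.71

Key-timestep trajectory:
   step    t(s)  obj.x    obj.z    obj.vx   obj.vz 
     46  0.1337   +0.194  -0.042  +1.069  -0.651
     92  0.2674   +0.408  -0.172  +2.138  -1.296
    138  0.4012   +0.765  -0.389  +3.206  -1.945


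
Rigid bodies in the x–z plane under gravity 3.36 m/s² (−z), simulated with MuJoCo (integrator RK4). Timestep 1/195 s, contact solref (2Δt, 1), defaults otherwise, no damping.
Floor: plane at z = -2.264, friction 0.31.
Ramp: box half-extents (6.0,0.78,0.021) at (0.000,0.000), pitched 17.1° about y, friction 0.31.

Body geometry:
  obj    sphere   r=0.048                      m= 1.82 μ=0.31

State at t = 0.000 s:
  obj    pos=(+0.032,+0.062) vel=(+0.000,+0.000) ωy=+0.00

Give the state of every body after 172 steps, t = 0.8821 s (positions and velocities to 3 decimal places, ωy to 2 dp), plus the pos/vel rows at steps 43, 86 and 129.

State at t = 0.8821 s:
  obj    pos=(+0.295,-0.018) vel=(+0.595,-0.183) ωy=+12.97

Key-timestep trajectory:
   step    t(s)  obj.x    obj.z    obj.vx   obj.vz 
     43  0.2205   +0.049  +0.057  +0.149  -0.046
     86  0.4410   +0.098  +0.042  +0.297  -0.092
    129  0.6615   +0.180  +0.017  +0.446  -0.137


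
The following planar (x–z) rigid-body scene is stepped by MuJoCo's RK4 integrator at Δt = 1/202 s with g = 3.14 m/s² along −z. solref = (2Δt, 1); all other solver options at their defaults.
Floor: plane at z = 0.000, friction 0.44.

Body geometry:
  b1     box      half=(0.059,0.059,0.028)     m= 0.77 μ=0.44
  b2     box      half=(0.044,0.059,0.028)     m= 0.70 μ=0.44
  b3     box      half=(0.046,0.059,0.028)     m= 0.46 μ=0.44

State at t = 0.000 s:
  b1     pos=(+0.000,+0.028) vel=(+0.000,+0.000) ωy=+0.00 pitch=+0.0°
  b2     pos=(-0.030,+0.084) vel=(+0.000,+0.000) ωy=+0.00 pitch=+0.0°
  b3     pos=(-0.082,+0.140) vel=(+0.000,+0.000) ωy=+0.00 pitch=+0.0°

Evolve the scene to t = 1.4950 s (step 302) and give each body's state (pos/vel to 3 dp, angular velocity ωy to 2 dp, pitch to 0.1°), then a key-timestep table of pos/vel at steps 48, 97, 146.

State at t = 1.4950 s:
  b1     pos=(+0.000,+0.028) vel=(+0.000,+0.000) ωy=+0.00 pitch=+0.0°
  b2     pos=(-0.030,+0.084) vel=(+0.000,+0.000) ωy=+0.00 pitch=+0.0°
  b3     pos=(-0.106,+0.046) vel=(+0.000,+0.000) ωy=+0.00 pitch=-90.0°

Key-timestep trajectory:
   step    t(s)  b1.x    b1.z    b1.vx   b1.vz   b2.x    b2.z    b2.vx   b2.vz   b3.x    b3.z    b3.vx   b3.vz 
     48  0.2376   +0.000  +0.028  +0.000  +0.000   -0.030  +0.084  +0.000  +0.000   -0.094  +0.133  -0.105  -0.097
     97  0.4802   +0.000  +0.028  +0.000  +0.000   -0.030  +0.084  +0.000  +0.000   -0.120  +0.051  +0.009  +0.078
    146  0.7228   +0.000  +0.028  +0.000  +0.000   -0.030  +0.084  +0.000  +0.000   -0.105  +0.047  +0.052  +0.043


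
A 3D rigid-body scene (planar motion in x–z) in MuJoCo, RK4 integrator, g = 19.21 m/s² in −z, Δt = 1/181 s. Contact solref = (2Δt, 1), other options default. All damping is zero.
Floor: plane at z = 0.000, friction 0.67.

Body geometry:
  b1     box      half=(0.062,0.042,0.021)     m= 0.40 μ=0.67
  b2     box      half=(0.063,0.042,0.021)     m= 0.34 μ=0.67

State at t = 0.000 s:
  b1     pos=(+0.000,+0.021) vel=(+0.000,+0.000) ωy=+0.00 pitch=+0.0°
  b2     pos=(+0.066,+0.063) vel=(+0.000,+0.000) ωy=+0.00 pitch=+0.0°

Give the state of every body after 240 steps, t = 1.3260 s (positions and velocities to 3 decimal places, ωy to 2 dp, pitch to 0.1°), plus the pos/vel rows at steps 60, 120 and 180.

State at t = 1.3260 s:
  b1     pos=(-0.001,+0.021) vel=(-0.001,+0.000) ωy=+0.00 pitch=+0.0°
  b2     pos=(+0.078,+0.055) vel=(+0.001,-0.001) ωy=-0.03 pitch=+38.0°

Key-timestep trajectory:
   step    t(s)  b1.x    b1.z    b1.vx   b1.vz   b2.x    b2.z    b2.vx   b2.vz 
     60  0.3315   +0.000  +0.021  -0.001  +0.000   +0.077  +0.056  +0.000  -0.001
    120  0.6630   +0.000  +0.021  -0.001  +0.000   +0.078  +0.056  +0.001  -0.001
    180  0.9945   -0.001  +0.021  -0.001  +0.000   +0.078  +0.056  +0.001  -0.001


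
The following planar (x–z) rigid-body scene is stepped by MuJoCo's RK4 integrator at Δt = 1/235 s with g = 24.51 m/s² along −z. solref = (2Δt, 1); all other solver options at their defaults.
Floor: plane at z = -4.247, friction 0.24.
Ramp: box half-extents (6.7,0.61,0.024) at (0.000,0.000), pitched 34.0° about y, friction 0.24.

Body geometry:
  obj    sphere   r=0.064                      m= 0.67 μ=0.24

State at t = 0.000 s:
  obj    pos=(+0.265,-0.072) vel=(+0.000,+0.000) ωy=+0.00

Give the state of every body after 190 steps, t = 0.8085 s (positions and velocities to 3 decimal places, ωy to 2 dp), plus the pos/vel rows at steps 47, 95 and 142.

State at t = 0.8085 s:
  obj    pos=(+2.918,-1.862) vel=(+6.562,-4.426) ωy=+123.63

Key-timestep trajectory:
   step    t(s)  obj.x    obj.z    obj.vx   obj.vz 
     47  0.2000   +0.427  -0.182  +1.624  -1.095
     95  0.4043   +0.928  -0.520  +3.281  -2.213
    142  0.6043   +1.747  -1.072  +4.905  -3.308


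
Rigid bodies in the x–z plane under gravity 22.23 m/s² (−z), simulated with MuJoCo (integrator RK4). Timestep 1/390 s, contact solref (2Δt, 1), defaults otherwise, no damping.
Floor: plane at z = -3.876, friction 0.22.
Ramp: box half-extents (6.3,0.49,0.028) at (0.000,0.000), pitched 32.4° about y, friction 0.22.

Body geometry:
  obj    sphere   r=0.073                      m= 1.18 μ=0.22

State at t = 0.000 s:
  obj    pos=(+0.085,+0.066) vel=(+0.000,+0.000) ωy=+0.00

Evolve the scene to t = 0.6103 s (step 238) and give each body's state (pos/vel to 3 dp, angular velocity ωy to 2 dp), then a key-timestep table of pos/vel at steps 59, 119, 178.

State at t = 0.6103 s:
  obj    pos=(+1.423,-0.783) vel=(+4.384,-2.782) ωy=+71.11

Key-timestep trajectory:
   step    t(s)  obj.x    obj.z    obj.vx   obj.vz 
     59  0.1513   +0.167  +0.014  +1.087  -0.690
    119  0.3051   +0.419  -0.147  +2.192  -1.391
    178  0.4564   +0.833  -0.409  +3.279  -2.081


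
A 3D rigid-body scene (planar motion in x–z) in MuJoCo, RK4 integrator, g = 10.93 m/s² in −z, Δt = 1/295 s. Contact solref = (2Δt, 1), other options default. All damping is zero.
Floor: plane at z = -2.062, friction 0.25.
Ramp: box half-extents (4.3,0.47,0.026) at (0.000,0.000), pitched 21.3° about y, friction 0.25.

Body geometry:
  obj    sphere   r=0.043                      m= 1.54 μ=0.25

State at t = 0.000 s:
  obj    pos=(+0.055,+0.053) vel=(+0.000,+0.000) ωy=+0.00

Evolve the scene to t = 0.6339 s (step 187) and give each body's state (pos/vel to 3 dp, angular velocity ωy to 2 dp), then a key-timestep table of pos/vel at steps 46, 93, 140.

State at t = 0.6339 s:
  obj    pos=(+0.586,-0.154) vel=(+1.675,-0.653) ωy=+41.80

Key-timestep trajectory:
   step    t(s)  obj.x    obj.z    obj.vx   obj.vz 
     46  0.1559   +0.087  +0.040  +0.412  -0.161
     93  0.3153   +0.186  +0.001  +0.833  -0.325
    140  0.4746   +0.353  -0.063  +1.254  -0.489


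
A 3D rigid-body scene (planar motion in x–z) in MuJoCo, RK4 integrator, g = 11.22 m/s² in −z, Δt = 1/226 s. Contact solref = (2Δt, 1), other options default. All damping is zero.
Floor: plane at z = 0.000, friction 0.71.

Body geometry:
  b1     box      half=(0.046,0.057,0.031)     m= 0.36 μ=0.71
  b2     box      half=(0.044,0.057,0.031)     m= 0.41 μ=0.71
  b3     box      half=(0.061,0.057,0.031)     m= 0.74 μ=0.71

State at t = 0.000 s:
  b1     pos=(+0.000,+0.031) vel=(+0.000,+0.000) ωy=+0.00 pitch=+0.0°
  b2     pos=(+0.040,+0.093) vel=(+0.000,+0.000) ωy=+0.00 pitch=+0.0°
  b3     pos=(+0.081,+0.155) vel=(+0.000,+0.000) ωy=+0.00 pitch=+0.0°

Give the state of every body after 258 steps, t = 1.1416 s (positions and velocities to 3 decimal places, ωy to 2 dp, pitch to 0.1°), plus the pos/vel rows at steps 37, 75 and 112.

State at t = 1.1416 s:
  b1     pos=(+0.000,+0.031) vel=(+0.000,+0.000) ωy=+0.00 pitch=+0.0°
  b2     pos=(+0.083,+0.044) vel=(+0.000,+0.000) ωy=+0.00 pitch=+90.0°
  b3     pos=(+0.280,+0.031) vel=(+0.000,+0.000) ωy=+0.00 pitch=+180.0°

Key-timestep trajectory:
   step    t(s)  b1.x    b1.z    b1.vx   b1.vz   b2.x    b2.z    b2.vx   b2.vz   b3.x    b3.z    b3.vx   b3.vz 
     37  0.1637   +0.000  +0.031  -0.001  +0.000   +0.054  +0.092  +0.207  -0.058   +0.119  +0.129  +0.463  -0.500
     75  0.3319   +0.000  +0.031  +0.000  +0.000   +0.082  +0.044  -0.020  +0.023   +0.197  +0.065  +0.304  +0.129
    112  0.4956   +0.000  +0.031  +0.000  +0.000   +0.083  +0.044  +0.000  +0.000   +0.242  +0.064  +0.346  -0.127


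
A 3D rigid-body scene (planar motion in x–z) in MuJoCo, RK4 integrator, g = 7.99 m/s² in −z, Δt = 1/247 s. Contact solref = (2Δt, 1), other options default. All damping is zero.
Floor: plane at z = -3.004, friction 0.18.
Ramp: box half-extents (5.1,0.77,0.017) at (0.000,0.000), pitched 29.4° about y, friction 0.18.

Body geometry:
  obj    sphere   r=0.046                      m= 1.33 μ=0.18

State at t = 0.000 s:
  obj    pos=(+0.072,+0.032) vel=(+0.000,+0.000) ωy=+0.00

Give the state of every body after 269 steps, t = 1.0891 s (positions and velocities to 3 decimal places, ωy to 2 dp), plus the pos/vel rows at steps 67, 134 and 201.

State at t = 1.0891 s:
  obj    pos=(+1.520,-0.784) vel=(+2.658,-1.498) ωy=+66.32

Key-timestep trajectory:
   step    t(s)  obj.x    obj.z    obj.vx   obj.vz 
     67  0.2713   +0.162  -0.019  +0.662  -0.373
    134  0.5425   +0.431  -0.171  +1.324  -0.746
    201  0.8138   +0.880  -0.424  +1.986  -1.119


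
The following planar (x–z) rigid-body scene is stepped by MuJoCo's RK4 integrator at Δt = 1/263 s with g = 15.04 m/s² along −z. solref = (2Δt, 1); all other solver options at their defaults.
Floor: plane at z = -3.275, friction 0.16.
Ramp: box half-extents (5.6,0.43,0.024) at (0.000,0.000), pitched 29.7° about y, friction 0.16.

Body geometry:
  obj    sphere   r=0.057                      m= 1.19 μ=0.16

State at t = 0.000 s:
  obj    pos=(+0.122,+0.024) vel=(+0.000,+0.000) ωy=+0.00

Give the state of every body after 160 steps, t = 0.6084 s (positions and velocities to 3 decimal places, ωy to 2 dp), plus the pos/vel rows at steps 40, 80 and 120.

State at t = 0.6084 s:
  obj    pos=(+0.985,-0.468) vel=(+2.836,-1.614) ωy=+55.68

Key-timestep trajectory:
   step    t(s)  obj.x    obj.z    obj.vx   obj.vz 
     40  0.1521   +0.176  -0.007  +0.712  -0.400
     80  0.3042   +0.338  -0.099  +1.418  -0.810
    120  0.4563   +0.608  -0.253  +2.127  -1.211


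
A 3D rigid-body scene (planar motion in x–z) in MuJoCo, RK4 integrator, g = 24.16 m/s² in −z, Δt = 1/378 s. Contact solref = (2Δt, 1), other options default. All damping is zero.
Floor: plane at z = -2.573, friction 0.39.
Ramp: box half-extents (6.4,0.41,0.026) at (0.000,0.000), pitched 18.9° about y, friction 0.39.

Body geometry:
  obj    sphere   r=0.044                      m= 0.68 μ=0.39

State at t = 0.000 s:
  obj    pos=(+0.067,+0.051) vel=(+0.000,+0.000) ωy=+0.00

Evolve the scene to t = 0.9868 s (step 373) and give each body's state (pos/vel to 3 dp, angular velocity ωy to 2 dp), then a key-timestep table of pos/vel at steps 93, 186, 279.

State at t = 0.9868 s:
  obj    pos=(+2.642,-0.831) vel=(+5.219,-1.787) ωy=+125.35

Key-timestep trajectory:
   step    t(s)  obj.x    obj.z    obj.vx   obj.vz 
     93  0.2460   +0.227  -0.004  +1.301  -0.446
    186  0.4921   +0.707  -0.168  +2.602  -0.891
    279  0.7381   +1.508  -0.442  +3.903  -1.336


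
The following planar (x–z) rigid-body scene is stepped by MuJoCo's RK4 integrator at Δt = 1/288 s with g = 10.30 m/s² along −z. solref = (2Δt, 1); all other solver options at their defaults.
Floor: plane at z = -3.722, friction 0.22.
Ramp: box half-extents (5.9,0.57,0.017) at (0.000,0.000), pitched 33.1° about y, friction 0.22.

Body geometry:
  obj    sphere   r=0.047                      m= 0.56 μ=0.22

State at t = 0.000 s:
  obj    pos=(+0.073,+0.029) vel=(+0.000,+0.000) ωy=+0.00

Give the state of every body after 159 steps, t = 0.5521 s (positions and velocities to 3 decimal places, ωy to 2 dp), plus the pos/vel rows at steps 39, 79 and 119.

State at t = 0.5521 s:
  obj    pos=(+0.586,-0.306) vel=(+1.858,-1.211) ωy=+47.18

Key-timestep trajectory:
   step    t(s)  obj.x    obj.z    obj.vx   obj.vz 
     39  0.1354   +0.104  +0.009  +0.456  -0.297
     79  0.2743   +0.200  -0.054  +0.923  -0.602
    119  0.4132   +0.360  -0.159  +1.391  -0.907


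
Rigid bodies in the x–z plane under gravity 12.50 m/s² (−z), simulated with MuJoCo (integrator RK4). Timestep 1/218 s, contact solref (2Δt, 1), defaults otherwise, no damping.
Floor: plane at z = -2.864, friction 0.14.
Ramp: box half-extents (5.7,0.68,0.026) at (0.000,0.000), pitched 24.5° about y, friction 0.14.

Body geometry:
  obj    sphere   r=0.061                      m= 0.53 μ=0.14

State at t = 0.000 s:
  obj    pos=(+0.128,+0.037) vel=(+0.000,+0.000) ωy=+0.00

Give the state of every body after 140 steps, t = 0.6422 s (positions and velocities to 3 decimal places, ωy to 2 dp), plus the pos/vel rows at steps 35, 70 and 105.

State at t = 0.6422 s:
  obj    pos=(+0.823,-0.279) vel=(+2.164,-0.986) ωy=+38.96

Key-timestep trajectory:
   step    t(s)  obj.x    obj.z    obj.vx   obj.vz 
     35  0.1606   +0.172  +0.017  +0.541  -0.247
     70  0.3211   +0.302  -0.042  +1.082  -0.493
    105  0.4817   +0.519  -0.141  +1.623  -0.740


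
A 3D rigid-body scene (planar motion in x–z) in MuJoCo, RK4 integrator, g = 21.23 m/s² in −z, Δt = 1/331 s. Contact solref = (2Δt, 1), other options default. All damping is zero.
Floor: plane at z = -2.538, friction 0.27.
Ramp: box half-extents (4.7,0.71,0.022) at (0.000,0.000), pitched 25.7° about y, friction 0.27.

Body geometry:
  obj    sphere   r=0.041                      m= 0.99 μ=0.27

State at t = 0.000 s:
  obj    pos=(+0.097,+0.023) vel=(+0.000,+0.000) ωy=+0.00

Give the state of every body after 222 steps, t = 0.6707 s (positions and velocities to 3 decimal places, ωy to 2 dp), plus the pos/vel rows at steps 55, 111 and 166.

State at t = 0.6707 s:
  obj    pos=(+1.430,-0.618) vel=(+3.974,-1.913) ωy=+107.56

Key-timestep trajectory:
   step    t(s)  obj.x    obj.z    obj.vx   obj.vz 
     55  0.1662   +0.179  -0.016  +0.985  -0.474
    111  0.3353   +0.430  -0.137  +1.987  -0.956
    166  0.5015   +0.842  -0.335  +2.972  -1.430


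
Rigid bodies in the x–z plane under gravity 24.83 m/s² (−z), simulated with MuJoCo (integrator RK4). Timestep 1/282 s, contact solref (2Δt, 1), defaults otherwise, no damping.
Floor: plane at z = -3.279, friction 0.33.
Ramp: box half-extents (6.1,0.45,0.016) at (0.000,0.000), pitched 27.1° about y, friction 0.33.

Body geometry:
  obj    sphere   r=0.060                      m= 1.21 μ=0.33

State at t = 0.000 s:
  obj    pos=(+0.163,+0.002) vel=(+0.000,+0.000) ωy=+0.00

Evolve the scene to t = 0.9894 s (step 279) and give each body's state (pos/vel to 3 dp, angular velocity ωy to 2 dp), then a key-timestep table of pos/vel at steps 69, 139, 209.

State at t = 0.9894 s:
  obj    pos=(+3.683,-1.799) vel=(+7.116,-3.641) ωy=+133.21

Key-timestep trajectory:
   step    t(s)  obj.x    obj.z    obj.vx   obj.vz 
     69  0.2447   +0.378  -0.108  +1.760  -0.901
    139  0.4929   +1.037  -0.445  +3.545  -1.814
    209  0.7411   +2.138  -1.009  +5.331  -2.728


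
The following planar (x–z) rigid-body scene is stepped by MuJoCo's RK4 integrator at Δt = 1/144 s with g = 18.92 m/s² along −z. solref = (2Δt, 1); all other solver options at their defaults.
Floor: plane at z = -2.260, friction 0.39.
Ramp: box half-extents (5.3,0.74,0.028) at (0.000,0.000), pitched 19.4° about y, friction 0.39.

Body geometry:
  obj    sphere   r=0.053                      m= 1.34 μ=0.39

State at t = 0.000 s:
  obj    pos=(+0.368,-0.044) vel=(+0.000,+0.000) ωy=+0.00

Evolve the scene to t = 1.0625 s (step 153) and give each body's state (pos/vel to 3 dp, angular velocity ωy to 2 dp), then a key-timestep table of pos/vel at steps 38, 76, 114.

State at t = 1.0625 s:
  obj    pos=(+2.758,-0.885) vel=(+4.498,-1.584) ωy=+89.98

Key-timestep trajectory:
   step    t(s)  obj.x    obj.z    obj.vx   obj.vz 
     38  0.2639   +0.516  -0.096  +1.117  -0.394
     76  0.5278   +0.958  -0.251  +2.235  -0.787
    114  0.7917   +1.695  -0.511  +3.352  -1.180


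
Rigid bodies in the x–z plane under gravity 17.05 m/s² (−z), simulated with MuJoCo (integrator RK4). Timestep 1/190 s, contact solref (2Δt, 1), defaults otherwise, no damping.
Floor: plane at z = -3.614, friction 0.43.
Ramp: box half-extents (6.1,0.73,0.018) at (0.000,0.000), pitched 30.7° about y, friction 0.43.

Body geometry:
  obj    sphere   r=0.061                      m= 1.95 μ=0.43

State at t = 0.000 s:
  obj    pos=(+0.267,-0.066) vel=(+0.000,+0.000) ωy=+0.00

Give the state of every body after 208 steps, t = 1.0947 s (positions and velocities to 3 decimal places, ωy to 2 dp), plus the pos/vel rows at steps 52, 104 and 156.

State at t = 1.0947 s:
  obj    pos=(+3.470,-1.969) vel=(+5.852,-3.475) ωy=+111.57

Key-timestep trajectory:
   step    t(s)  obj.x    obj.z    obj.vx   obj.vz 
     52  0.2737   +0.467  -0.186  +1.463  -0.869
    104  0.5474   +1.068  -0.542  +2.926  -1.737
    156  0.8211   +2.069  -1.137  +4.389  -2.606


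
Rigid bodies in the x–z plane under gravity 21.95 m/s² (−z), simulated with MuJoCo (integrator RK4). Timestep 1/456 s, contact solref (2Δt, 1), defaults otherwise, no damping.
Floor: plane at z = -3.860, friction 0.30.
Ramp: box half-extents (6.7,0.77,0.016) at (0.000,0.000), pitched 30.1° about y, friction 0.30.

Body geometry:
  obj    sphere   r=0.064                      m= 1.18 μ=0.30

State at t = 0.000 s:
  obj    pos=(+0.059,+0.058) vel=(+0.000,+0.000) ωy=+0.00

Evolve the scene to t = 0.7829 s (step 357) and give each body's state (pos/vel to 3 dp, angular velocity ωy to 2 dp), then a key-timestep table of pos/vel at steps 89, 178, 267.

State at t = 0.7829 s:
  obj    pos=(+2.144,-1.150) vel=(+5.326,-3.087) ωy=+96.18

Key-timestep trajectory:
   step    t(s)  obj.x    obj.z    obj.vx   obj.vz 
     89  0.1952   +0.189  -0.017  +1.328  -0.770
    178  0.3904   +0.577  -0.242  +2.656  -1.539
    267  0.5855   +1.225  -0.618  +3.983  -2.309


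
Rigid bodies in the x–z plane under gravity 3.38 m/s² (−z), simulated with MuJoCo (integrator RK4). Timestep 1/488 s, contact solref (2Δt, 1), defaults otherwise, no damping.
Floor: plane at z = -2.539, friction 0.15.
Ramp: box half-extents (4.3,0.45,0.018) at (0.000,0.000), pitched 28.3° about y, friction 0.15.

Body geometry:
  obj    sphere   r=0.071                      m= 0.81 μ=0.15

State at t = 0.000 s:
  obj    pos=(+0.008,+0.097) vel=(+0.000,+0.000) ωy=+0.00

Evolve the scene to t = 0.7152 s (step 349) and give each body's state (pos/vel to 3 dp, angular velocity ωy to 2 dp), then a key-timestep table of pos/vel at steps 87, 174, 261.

State at t = 0.7152 s:
  obj    pos=(+0.269,-0.044) vel=(+0.730,-0.390) ωy=+11.23

Key-timestep trajectory:
   step    t(s)  obj.x    obj.z    obj.vx   obj.vz 
     87  0.1783   +0.024  +0.088  +0.183  -0.097
    174  0.3566   +0.073  +0.062  +0.364  -0.195
    261  0.5348   +0.154  +0.018  +0.545  -0.295


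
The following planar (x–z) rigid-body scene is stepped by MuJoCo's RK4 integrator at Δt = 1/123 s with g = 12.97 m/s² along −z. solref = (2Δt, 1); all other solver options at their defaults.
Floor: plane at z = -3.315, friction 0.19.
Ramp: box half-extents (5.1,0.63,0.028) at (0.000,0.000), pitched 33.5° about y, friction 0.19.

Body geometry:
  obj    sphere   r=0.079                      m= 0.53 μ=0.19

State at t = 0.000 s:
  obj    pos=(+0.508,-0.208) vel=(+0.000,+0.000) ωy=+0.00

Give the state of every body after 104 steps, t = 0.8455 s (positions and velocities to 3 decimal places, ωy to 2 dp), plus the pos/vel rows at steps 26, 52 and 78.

State at t = 0.8455 s:
  obj    pos=(+2.033,-1.217) vel=(+3.606,-2.387) ωy=+54.69

Key-timestep trajectory:
   step    t(s)  obj.x    obj.z    obj.vx   obj.vz 
     26  0.2114   +0.603  -0.271  +0.902  -0.597
     52  0.4228   +0.889  -0.460  +1.803  -1.194
     78  0.6341   +1.366  -0.776  +2.705  -1.790


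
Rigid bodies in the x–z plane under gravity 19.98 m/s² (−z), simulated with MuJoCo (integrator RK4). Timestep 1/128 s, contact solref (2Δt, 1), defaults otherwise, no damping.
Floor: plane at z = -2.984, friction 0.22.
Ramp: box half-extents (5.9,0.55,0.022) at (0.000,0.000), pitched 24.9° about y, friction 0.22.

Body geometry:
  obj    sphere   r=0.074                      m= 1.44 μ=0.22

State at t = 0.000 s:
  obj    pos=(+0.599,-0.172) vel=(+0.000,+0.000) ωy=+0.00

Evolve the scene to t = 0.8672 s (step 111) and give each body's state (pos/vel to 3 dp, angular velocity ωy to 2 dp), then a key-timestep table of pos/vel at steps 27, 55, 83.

State at t = 0.8672 s:
  obj    pos=(+2.649,-1.124) vel=(+4.727,-2.194) ωy=+70.39

Key-timestep trajectory:
   step    t(s)  obj.x    obj.z    obj.vx   obj.vz 
     27  0.2109   +0.720  -0.229  +1.150  -0.534
     55  0.4297   +1.102  -0.406  +2.342  -1.087
     83  0.6484   +1.745  -0.704  +3.535  -1.641


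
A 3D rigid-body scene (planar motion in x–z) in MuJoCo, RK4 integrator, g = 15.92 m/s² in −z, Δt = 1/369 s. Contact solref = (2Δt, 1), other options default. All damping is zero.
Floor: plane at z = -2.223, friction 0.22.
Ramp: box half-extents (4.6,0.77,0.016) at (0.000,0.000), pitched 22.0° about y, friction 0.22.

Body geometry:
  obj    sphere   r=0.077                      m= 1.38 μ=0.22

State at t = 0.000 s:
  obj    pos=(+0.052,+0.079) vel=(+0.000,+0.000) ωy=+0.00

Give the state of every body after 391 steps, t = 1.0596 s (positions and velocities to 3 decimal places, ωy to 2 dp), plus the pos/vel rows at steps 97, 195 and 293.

State at t = 1.0596 s:
  obj    pos=(+2.270,-0.817) vel=(+4.185,-1.691) ωy=+58.62

Key-timestep trajectory:
   step    t(s)  obj.x    obj.z    obj.vx   obj.vz 
     97  0.2629   +0.189  +0.024  +1.038  -0.420
    195  0.5285   +0.604  -0.144  +2.087  -0.843
    293  0.7940   +1.297  -0.424  +3.136  -1.267


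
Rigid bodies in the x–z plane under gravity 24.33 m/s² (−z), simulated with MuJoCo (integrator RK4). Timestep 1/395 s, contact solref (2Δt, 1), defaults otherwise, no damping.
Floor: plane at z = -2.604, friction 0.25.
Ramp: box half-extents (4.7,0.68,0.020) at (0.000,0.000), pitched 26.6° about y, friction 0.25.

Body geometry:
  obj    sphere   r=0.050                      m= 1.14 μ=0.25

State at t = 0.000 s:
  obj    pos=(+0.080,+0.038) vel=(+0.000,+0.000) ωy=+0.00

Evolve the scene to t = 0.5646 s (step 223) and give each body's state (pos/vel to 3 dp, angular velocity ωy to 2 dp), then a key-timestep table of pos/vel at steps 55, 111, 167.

State at t = 0.5646 s:
  obj    pos=(+1.189,-0.517) vel=(+3.928,-1.967) ωy=+87.84

Key-timestep trajectory:
   step    t(s)  obj.x    obj.z    obj.vx   obj.vz 
     55  0.1392   +0.148  +0.004  +0.969  -0.485
    111  0.2810   +0.355  -0.099  +1.955  -0.979
    167  0.4228   +0.702  -0.273  +2.942  -1.473


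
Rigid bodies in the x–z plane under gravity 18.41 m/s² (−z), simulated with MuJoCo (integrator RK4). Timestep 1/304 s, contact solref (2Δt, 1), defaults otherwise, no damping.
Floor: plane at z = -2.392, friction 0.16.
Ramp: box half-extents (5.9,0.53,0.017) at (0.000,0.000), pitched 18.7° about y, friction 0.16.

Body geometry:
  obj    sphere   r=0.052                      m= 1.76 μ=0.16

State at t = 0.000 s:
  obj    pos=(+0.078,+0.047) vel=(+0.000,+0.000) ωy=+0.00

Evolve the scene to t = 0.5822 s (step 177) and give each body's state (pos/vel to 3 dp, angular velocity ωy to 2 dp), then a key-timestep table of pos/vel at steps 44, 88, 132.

State at t = 0.5822 s:
  obj    pos=(+0.755,-0.183) vel=(+2.325,-0.787) ωy=+47.19

Key-timestep trajectory:
   step    t(s)  obj.x    obj.z    obj.vx   obj.vz 
     44  0.1447   +0.120  +0.032  +0.578  -0.196
     88  0.2895   +0.245  -0.010  +1.156  -0.391
    132  0.4342   +0.454  -0.081  +1.734  -0.587


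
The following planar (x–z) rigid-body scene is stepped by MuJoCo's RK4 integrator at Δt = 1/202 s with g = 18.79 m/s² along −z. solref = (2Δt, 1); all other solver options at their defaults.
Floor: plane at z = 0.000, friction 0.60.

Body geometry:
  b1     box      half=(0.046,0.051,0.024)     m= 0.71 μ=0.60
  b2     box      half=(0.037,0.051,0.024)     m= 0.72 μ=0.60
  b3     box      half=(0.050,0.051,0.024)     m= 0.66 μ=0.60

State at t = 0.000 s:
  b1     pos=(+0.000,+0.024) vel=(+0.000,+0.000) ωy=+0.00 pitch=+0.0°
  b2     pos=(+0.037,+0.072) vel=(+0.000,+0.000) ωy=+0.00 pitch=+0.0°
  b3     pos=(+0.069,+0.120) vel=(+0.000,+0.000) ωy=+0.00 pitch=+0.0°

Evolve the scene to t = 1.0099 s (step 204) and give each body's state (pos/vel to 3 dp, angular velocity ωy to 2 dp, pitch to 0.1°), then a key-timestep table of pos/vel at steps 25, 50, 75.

State at t = 1.0099 s:
  b1     pos=(+0.000,+0.024) vel=(+0.000,+0.000) ωy=+0.00 pitch=+0.0°
  b2     pos=(+0.077,+0.037) vel=(+0.000,+0.000) ωy=+0.00 pitch=+90.0°
  b3     pos=(+0.229,+0.024) vel=(+0.000,+0.000) ωy=+0.00 pitch=+180.0°

Key-timestep trajectory:
   step    t(s)  b1.x    b1.z    b1.vx   b1.vz   b2.x    b2.z    b2.vx   b2.vz   b3.x    b3.z    b3.vx   b3.vz 
     25  0.1238   +0.000  +0.024  -0.001  +0.000   +0.045  +0.074  +0.163  +0.008   +0.091  +0.109  +0.397  -0.303
     50  0.2475   +0.000  +0.024  +0.000  +0.000   +0.078  +0.033  -0.077  +0.154   +0.156  +0.050  +0.439  +0.186
     75  0.3713   +0.000  +0.024  +0.000  +0.000   +0.077  +0.037  +0.000  +0.000   +0.204  +0.047  +0.514  -0.297
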